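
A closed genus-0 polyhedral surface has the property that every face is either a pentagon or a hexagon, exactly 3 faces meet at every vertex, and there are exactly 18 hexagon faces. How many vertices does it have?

56

Let x be the number of pentagons; then F = 18 + x.
Edge–face incidences: 2E = 6·18 + 5·x = 108 + 5x.
Every vertex has degree 3, so 3V = 2E.
Euler: V − E + F = 2 ⇒ (2E)/3 − E + (18 + x) = 2.
Multiply by 6: 2·(2E) − 3·(2E) + 6·(18 + x) = 12, i.e. 108 + 6x − (108 + 5x) = 12.
Collecting terms: x = 12.
Then 2E = 108 + 5·12 = 168, so E = 84, V = 2E/3 = 56, F = 18 + 12 = 30.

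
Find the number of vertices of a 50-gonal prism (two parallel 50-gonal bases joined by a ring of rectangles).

A prism on an n-gon has two n-gon bases and n rectangular sides: V = 2·50 = 100, E = 3·50 = 150, F = 50 + 2 = 52.

100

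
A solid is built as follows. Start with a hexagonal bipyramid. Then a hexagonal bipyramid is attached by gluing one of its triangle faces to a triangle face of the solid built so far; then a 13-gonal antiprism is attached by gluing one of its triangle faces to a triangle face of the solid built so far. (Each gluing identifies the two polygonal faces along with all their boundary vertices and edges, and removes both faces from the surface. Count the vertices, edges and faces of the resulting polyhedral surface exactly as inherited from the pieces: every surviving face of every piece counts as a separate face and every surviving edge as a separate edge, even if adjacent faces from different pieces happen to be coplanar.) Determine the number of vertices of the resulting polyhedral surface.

36

A hexagonal bipyramid: V=8, E=18, F=12.
Attach a hexagonal bipyramid (V=8, E=18, F=12) along a 3-gon: merge 3 vertices and 3 edges, delete both glued faces → V=13, E=33, F=22.
Attach a 13-gonal antiprism (V=26, E=52, F=28) along a 3-gon: merge 3 vertices and 3 edges, delete both glued faces → V=36, E=82, F=48.
Check: V − E + F = 36 − 82 + 48 = 2.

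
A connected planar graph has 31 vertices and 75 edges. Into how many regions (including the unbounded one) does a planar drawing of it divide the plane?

Euler's formula for a connected plane graph: V − E + F = 2, so F = 2 − 31 + 75 = 46.

46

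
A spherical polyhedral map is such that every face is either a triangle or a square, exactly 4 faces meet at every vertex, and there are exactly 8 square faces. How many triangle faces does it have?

Let x be the number of triangles; then F = 8 + x.
Edge–face incidences: 2E = 4·8 + 3·x = 32 + 3x.
Every vertex has degree 4, so 4V = 2E.
Euler: V − E + F = 2 ⇒ (2E)/4 − E + (8 + x) = 2.
Multiply by 8: 2·(2E) − 4·(2E) + 8·(8 + x) = 16, i.e. 64 + 8x − 2·(32 + 3x) = 16.
Collecting terms: 2x = 16, so x = 8.
Then 2E = 32 + 3·8 = 56, so E = 28, V = 2E/4 = 14, F = 8 + 8 = 16.

8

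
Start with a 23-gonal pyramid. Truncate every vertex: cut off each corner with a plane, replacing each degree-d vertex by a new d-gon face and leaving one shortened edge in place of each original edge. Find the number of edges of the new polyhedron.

The base solid has V = 24, E = 46, F = 24.
Truncation replaces each original edge-end by a new vertex, so V′ = 2E = 92.
Each original edge survives, and each old vertex of degree d contributes d new edges; summing degrees gives Σd = 2E, so E′ = E + 2E = 3E = 138.
Each original face survives and each original vertex becomes one new face: F′ = F + V = 48.

138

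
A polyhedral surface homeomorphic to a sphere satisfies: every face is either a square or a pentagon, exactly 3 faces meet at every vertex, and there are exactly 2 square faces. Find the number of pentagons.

Let x be the number of pentagons; then F = 2 + x.
Edge–face incidences: 2E = 4·2 + 5·x = 8 + 5x.
Every vertex has degree 3, so 3V = 2E.
Euler: V − E + F = 2 ⇒ (2E)/3 − E + (2 + x) = 2.
Multiply by 6: 2·(2E) − 3·(2E) + 6·(2 + x) = 12, i.e. 12 + 6x − (8 + 5x) = 12.
Collecting terms: x + 4 = 12, so x = 8.
Then 2E = 8 + 5·8 = 48, so E = 24, V = 2E/3 = 16, F = 2 + 8 = 10.

8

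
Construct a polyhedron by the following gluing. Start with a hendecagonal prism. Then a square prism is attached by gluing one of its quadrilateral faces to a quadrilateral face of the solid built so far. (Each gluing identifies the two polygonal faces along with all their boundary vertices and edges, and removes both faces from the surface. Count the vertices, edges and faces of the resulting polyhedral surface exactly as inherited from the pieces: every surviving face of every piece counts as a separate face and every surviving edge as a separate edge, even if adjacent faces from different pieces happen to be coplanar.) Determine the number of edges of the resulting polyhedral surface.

A hendecagonal prism: V=22, E=33, F=13.
Attach a square prism (V=8, E=12, F=6) along a 4-gon: merge 4 vertices and 4 edges, delete both glued faces → V=26, E=41, F=17.
Check: V − E + F = 26 − 41 + 17 = 2.

41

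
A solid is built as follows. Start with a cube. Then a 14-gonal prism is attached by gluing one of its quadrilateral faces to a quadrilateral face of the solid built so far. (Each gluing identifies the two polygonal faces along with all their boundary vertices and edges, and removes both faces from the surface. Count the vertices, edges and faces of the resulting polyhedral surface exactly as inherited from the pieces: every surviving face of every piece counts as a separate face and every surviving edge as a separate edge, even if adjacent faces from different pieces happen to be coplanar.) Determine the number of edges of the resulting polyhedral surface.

A cube: V=8, E=12, F=6.
Attach a 14-gonal prism (V=28, E=42, F=16) along a 4-gon: merge 4 vertices and 4 edges, delete both glued faces → V=32, E=50, F=20.
Check: V − E + F = 32 − 50 + 20 = 2.

50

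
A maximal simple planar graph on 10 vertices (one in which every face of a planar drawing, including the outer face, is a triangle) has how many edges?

24

In a plane triangulation 3F = 2E and V − E + F = 2, so E = 3V − 6 = 3·10 − 6 = 24.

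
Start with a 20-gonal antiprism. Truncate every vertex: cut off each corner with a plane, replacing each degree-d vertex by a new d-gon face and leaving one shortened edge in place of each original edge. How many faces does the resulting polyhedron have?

The base solid has V = 40, E = 80, F = 42.
Truncation replaces each original edge-end by a new vertex, so V′ = 2E = 160.
Each original edge survives, and each old vertex of degree d contributes d new edges; summing degrees gives Σd = 2E, so E′ = E + 2E = 3E = 240.
Each original face survives and each original vertex becomes one new face: F′ = F + V = 82.

82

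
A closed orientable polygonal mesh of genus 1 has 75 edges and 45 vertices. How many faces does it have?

30

For a closed orientable surface of genus 1, χ = 2 − 2·1 = 0.
F = 0 − V + E = 0 − 45 + 75 = 30.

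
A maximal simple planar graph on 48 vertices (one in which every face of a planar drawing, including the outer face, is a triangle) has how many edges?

In a plane triangulation 3F = 2E and V − E + F = 2, so E = 3V − 6 = 3·48 − 6 = 138.

138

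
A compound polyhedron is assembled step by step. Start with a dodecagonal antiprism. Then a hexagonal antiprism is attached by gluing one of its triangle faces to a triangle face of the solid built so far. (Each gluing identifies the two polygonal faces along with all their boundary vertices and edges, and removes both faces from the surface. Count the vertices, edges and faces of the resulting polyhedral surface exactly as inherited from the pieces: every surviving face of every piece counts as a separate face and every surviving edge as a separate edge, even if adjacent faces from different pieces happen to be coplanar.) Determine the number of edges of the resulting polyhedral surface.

69

A dodecagonal antiprism: V=24, E=48, F=26.
Attach a hexagonal antiprism (V=12, E=24, F=14) along a 3-gon: merge 3 vertices and 3 edges, delete both glued faces → V=33, E=69, F=38.
Check: V − E + F = 33 − 69 + 38 = 2.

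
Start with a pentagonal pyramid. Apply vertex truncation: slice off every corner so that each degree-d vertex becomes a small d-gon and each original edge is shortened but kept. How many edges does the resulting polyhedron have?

The base solid has V = 6, E = 10, F = 6.
Truncation replaces each original edge-end by a new vertex, so V′ = 2E = 20.
Each original edge survives, and each old vertex of degree d contributes d new edges; summing degrees gives Σd = 2E, so E′ = E + 2E = 3E = 30.
Each original face survives and each original vertex becomes one new face: F′ = F + V = 12.

30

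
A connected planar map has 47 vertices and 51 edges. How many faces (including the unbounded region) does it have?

Euler's formula for a connected plane graph: V − E + F = 2, so F = 2 − 47 + 51 = 6.

6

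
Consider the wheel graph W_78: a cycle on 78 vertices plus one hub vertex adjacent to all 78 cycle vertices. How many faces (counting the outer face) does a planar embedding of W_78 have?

W_78 has V = 78 + 1 = 79 vertices and E = 2·78 = 156 edges.
By Euler's formula F = 2 − V + E = 2 − 79 + 156 = 79.

79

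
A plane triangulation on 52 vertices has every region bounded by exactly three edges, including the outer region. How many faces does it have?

100

In a plane triangulation 3F = 2E and V − E + F = 2, so F = 2V − 4 = 2·52 − 4 = 100.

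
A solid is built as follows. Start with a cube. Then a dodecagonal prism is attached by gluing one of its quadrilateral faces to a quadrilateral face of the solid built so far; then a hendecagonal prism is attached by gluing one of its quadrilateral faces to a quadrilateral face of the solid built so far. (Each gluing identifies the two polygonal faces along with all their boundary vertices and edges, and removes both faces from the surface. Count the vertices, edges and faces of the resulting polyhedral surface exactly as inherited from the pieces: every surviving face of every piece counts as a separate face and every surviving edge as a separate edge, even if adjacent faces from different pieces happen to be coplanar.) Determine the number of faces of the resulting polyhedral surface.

A cube: V=8, E=12, F=6.
Attach a dodecagonal prism (V=24, E=36, F=14) along a 4-gon: merge 4 vertices and 4 edges, delete both glued faces → V=28, E=44, F=18.
Attach a hendecagonal prism (V=22, E=33, F=13) along a 4-gon: merge 4 vertices and 4 edges, delete both glued faces → V=46, E=73, F=29.
Check: V − E + F = 46 − 73 + 29 = 2.

29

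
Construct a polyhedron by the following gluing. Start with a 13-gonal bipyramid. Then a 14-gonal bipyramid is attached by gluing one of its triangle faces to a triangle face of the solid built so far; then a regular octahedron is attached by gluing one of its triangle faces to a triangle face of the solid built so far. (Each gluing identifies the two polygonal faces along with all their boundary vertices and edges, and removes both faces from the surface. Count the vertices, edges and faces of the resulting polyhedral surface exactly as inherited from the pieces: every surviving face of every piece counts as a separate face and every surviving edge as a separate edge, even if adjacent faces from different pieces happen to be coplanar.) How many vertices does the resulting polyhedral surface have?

31

A 13-gonal bipyramid: V=15, E=39, F=26.
Attach a 14-gonal bipyramid (V=16, E=42, F=28) along a 3-gon: merge 3 vertices and 3 edges, delete both glued faces → V=28, E=78, F=52.
Attach a regular octahedron (V=6, E=12, F=8) along a 3-gon: merge 3 vertices and 3 edges, delete both glued faces → V=31, E=87, F=58.
Check: V − E + F = 31 − 87 + 58 = 2.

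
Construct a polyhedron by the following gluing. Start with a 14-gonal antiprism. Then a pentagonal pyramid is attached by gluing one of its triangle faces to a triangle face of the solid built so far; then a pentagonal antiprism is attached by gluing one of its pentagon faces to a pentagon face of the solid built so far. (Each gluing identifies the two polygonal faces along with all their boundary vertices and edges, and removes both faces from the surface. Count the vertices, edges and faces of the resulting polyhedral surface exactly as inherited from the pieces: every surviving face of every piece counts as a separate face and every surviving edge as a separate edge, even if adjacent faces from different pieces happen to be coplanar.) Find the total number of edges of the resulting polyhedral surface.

A 14-gonal antiprism: V=28, E=56, F=30.
Attach a pentagonal pyramid (V=6, E=10, F=6) along a 3-gon: merge 3 vertices and 3 edges, delete both glued faces → V=31, E=63, F=34.
Attach a pentagonal antiprism (V=10, E=20, F=12) along a 5-gon: merge 5 vertices and 5 edges, delete both glued faces → V=36, E=78, F=44.
Check: V − E + F = 36 − 78 + 44 = 2.

78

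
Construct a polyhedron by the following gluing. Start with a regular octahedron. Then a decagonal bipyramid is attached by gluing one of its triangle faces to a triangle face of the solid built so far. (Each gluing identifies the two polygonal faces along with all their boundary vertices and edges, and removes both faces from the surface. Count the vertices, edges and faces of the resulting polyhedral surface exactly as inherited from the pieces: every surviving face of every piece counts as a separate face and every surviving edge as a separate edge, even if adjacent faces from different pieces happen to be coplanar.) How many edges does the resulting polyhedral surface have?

A regular octahedron: V=6, E=12, F=8.
Attach a decagonal bipyramid (V=12, E=30, F=20) along a 3-gon: merge 3 vertices and 3 edges, delete both glued faces → V=15, E=39, F=26.
Check: V − E + F = 15 − 39 + 26 = 2.

39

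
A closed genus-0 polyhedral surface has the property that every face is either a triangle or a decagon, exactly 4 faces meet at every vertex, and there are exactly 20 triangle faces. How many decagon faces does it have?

2

Let x be the number of decagons; then F = 20 + x.
Edge–face incidences: 2E = 3·20 + 10·x = 60 + 10x.
Every vertex has degree 4, so 4V = 2E.
Euler: V − E + F = 2 ⇒ (2E)/4 − E + (20 + x) = 2.
Multiply by 8: 2·(2E) − 4·(2E) + 8·(20 + x) = 16, i.e. 160 + 8x − 2·(60 + 10x) = 16.
Collecting terms: −12x + 40 = 16, so −12x = −24, so x = 2.
Then 2E = 60 + 10·2 = 80, so E = 40, V = 2E/4 = 20, F = 20 + 2 = 22.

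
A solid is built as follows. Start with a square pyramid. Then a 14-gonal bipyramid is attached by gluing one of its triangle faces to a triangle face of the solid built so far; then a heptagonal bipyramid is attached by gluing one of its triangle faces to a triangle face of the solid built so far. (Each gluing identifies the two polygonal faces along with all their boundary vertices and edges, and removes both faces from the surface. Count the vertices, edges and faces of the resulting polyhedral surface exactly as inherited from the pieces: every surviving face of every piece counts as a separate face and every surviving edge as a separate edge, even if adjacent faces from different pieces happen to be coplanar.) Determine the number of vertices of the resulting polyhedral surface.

24

A square pyramid: V=5, E=8, F=5.
Attach a 14-gonal bipyramid (V=16, E=42, F=28) along a 3-gon: merge 3 vertices and 3 edges, delete both glued faces → V=18, E=47, F=31.
Attach a heptagonal bipyramid (V=9, E=21, F=14) along a 3-gon: merge 3 vertices and 3 edges, delete both glued faces → V=24, E=65, F=43.
Check: V − E + F = 24 − 65 + 43 = 2.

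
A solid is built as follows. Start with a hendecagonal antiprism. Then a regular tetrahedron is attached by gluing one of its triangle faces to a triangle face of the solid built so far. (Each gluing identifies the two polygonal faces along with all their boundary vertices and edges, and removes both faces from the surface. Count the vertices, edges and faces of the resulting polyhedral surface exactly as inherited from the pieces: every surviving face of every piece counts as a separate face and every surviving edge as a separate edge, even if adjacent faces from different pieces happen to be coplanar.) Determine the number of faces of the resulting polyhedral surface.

26

A hendecagonal antiprism: V=22, E=44, F=24.
Attach a regular tetrahedron (V=4, E=6, F=4) along a 3-gon: merge 3 vertices and 3 edges, delete both glued faces → V=23, E=47, F=26.
Check: V − E + F = 23 − 47 + 26 = 2.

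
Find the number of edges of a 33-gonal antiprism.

An antiprism on an n-gon has two n-gon caps and 2n triangles: V = 2·33 = 66, E = 4·33 = 132, F = 2·33 + 2 = 68.

132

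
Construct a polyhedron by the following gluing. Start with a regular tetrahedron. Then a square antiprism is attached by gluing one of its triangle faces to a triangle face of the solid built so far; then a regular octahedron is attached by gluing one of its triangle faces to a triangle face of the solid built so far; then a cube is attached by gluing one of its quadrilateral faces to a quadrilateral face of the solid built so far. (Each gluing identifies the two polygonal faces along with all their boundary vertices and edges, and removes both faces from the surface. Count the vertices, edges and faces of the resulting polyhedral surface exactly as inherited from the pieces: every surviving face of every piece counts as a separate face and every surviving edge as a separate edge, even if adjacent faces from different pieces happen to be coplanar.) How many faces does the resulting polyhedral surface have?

22

A regular tetrahedron: V=4, E=6, F=4.
Attach a square antiprism (V=8, E=16, F=10) along a 3-gon: merge 3 vertices and 3 edges, delete both glued faces → V=9, E=19, F=12.
Attach a regular octahedron (V=6, E=12, F=8) along a 3-gon: merge 3 vertices and 3 edges, delete both glued faces → V=12, E=28, F=18.
Attach a cube (V=8, E=12, F=6) along a 4-gon: merge 4 vertices and 4 edges, delete both glued faces → V=16, E=36, F=22.
Check: V − E + F = 16 − 36 + 22 = 2.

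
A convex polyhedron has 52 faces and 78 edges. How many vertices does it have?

Here V − E + F = 2.
V = 2 + E − F = 2 + 78 − 52 = 28.

28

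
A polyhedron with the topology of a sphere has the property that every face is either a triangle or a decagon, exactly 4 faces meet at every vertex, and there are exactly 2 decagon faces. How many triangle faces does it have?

20

Let x be the number of triangles; then F = 2 + x.
Edge–face incidences: 2E = 10·2 + 3·x = 20 + 3x.
Every vertex has degree 4, so 4V = 2E.
Euler: V − E + F = 2 ⇒ (2E)/4 − E + (2 + x) = 2.
Multiply by 8: 2·(2E) − 4·(2E) + 8·(2 + x) = 16, i.e. 16 + 8x − 2·(20 + 3x) = 16.
Collecting terms: 2x − 24 = 16, so 2x = 40, so x = 20.
Then 2E = 20 + 3·20 = 80, so E = 40, V = 2E/4 = 20, F = 2 + 20 = 22.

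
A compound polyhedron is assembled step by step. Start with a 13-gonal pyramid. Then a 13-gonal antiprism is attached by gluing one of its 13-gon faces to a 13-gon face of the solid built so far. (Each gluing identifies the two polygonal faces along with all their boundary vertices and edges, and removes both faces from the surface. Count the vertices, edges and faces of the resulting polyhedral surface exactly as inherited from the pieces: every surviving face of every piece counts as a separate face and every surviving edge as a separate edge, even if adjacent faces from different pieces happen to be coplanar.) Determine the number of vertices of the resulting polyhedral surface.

A 13-gonal pyramid: V=14, E=26, F=14.
Attach a 13-gonal antiprism (V=26, E=52, F=28) along a 13-gon: merge 13 vertices and 13 edges, delete both glued faces → V=27, E=65, F=40.
Check: V − E + F = 27 − 65 + 40 = 2.

27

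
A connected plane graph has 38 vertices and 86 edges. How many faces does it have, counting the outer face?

50

Euler's formula for a connected plane graph: V − E + F = 2, so F = 2 − 38 + 86 = 50.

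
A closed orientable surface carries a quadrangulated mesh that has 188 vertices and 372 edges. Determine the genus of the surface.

0

Every face is a square and each edge borders two faces, so 4F = 2·372, giving F = 186.
χ = V − E + F = 188 − 372 + 186 = 2.
For a closed orientable surface χ = 2 − 2g, so g = (2 − (2))/2 = 0.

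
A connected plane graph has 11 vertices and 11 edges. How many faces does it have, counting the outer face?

Euler's formula for a connected plane graph: V − E + F = 2, so F = 2 − 11 + 11 = 2.

2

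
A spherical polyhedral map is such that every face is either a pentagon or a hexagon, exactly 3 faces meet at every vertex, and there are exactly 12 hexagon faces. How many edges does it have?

66

Let x be the number of pentagons; then F = 12 + x.
Edge–face incidences: 2E = 6·12 + 5·x = 72 + 5x.
Every vertex has degree 3, so 3V = 2E.
Euler: V − E + F = 2 ⇒ (2E)/3 − E + (12 + x) = 2.
Multiply by 6: 2·(2E) − 3·(2E) + 6·(12 + x) = 12, i.e. 72 + 6x − (72 + 5x) = 12.
Collecting terms: x = 12.
Then 2E = 72 + 5·12 = 132, so E = 66, V = 2E/3 = 44, F = 12 + 12 = 24.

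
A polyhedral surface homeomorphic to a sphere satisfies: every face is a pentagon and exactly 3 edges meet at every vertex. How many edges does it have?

Each face has 5 edges and each edge borders two faces, so 2E = 5F.
Each vertex has degree 3, so 3V = 2E and hence V = 5F/3.
Euler: V − E + F = 2 ⇒ (5F/3) − (5F/2) + F = 2.
Multiply by 6: (10 − 15 + 6)F = 12, i.e. 1F = 12.
So F = 12, E = 5·12/2 = 30, V = 5·12/3 = 20.

30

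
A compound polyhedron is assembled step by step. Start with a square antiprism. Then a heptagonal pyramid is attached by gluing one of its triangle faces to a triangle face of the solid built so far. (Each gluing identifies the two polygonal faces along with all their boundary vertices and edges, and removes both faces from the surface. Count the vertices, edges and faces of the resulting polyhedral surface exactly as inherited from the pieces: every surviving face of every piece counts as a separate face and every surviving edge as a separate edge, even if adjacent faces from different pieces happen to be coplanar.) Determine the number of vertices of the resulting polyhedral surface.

A square antiprism: V=8, E=16, F=10.
Attach a heptagonal pyramid (V=8, E=14, F=8) along a 3-gon: merge 3 vertices and 3 edges, delete both glued faces → V=13, E=27, F=16.
Check: V − E + F = 13 − 27 + 16 = 2.

13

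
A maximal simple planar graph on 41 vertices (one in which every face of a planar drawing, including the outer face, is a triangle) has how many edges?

117

In a plane triangulation 3F = 2E and V − E + F = 2, so E = 3V − 6 = 3·41 − 6 = 117.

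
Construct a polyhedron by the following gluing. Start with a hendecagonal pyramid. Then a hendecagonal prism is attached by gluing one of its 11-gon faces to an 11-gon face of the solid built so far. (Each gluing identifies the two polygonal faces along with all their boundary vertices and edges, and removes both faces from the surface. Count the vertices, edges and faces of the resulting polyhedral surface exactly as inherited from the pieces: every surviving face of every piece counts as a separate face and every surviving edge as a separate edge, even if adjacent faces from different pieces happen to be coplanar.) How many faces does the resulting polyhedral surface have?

23

A hendecagonal pyramid: V=12, E=22, F=12.
Attach a hendecagonal prism (V=22, E=33, F=13) along an 11-gon: merge 11 vertices and 11 edges, delete both glued faces → V=23, E=44, F=23.
Check: V − E + F = 23 − 44 + 23 = 2.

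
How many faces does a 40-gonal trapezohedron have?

80

The n-trapezohedron (dual of the n-antiprism) has V = 2·40 + 2 = 82, E = 4·40 = 160, F = 2·40 = 80.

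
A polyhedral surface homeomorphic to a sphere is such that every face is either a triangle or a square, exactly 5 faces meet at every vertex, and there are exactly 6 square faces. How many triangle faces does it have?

32

Let x be the number of triangles; then F = 6 + x.
Edge–face incidences: 2E = 4·6 + 3·x = 24 + 3x.
Every vertex has degree 5, so 5V = 2E.
Euler: V − E + F = 2 ⇒ (2E)/5 − E + (6 + x) = 2.
Multiply by 10: 2·(2E) − 5·(2E) + 10·(6 + x) = 20, i.e. 60 + 10x − 3·(24 + 3x) = 20.
Collecting terms: x − 12 = 20, so x = 32.
Then 2E = 24 + 3·32 = 120, so E = 60, V = 2E/5 = 24, F = 6 + 32 = 38.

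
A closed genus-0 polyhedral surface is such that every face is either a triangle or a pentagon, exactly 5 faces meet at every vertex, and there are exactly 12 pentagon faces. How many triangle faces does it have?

Let x be the number of triangles; then F = 12 + x.
Edge–face incidences: 2E = 5·12 + 3·x = 60 + 3x.
Every vertex has degree 5, so 5V = 2E.
Euler: V − E + F = 2 ⇒ (2E)/5 − E + (12 + x) = 2.
Multiply by 10: 2·(2E) − 5·(2E) + 10·(12 + x) = 20, i.e. 120 + 10x − 3·(60 + 3x) = 20.
Collecting terms: x − 60 = 20, so x = 80.
Then 2E = 60 + 3·80 = 300, so E = 150, V = 2E/5 = 60, F = 12 + 80 = 92.

80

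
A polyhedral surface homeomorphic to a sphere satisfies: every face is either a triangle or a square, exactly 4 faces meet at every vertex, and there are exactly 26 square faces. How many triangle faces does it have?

Let x be the number of triangles; then F = 26 + x.
Edge–face incidences: 2E = 4·26 + 3·x = 104 + 3x.
Every vertex has degree 4, so 4V = 2E.
Euler: V − E + F = 2 ⇒ (2E)/4 − E + (26 + x) = 2.
Multiply by 8: 2·(2E) − 4·(2E) + 8·(26 + x) = 16, i.e. 208 + 8x − 2·(104 + 3x) = 16.
Collecting terms: 2x = 16, so x = 8.
Then 2E = 104 + 3·8 = 128, so E = 64, V = 2E/4 = 32, F = 26 + 8 = 34.

8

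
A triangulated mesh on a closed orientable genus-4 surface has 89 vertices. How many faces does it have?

χ = 2 − 2·4 = -6, and every face is a triangle so 3F = 2E.
V − E + F = -6 with E = 3F/2 gives 89 − (3/2 − 1)·F = -6, so F = 190 and E = 285.

190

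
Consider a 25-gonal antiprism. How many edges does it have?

100

An antiprism on an n-gon has two n-gon caps and 2n triangles: V = 2·25 = 50, E = 4·25 = 100, F = 2·25 + 2 = 52.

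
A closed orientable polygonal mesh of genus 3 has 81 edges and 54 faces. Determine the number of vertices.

23

For a closed orientable surface of genus 3, χ = 2 − 2·3 = -4.
V = -4 + E − F = -4 + 81 − 54 = 23.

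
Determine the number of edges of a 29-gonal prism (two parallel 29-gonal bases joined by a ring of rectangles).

A prism on an n-gon has two n-gon bases and n rectangular sides: V = 2·29 = 58, E = 3·29 = 87, F = 29 + 2 = 31.

87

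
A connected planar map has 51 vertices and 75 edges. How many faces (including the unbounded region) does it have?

Euler's formula for a connected plane graph: V − E + F = 2, so F = 2 − 51 + 75 = 26.

26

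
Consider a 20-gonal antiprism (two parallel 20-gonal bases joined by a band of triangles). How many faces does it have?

An antiprism on an n-gon has two n-gon caps and 2n triangles: V = 2·20 = 40, E = 4·20 = 80, F = 2·20 + 2 = 42.

42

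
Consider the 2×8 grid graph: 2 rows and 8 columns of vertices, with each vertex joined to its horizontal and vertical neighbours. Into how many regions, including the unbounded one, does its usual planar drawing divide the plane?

8

The grid has V = 2·8 = 16 vertices and E = 2·7 + 8·1 = 22 edges.
F = 2 − V + E = 2 − 16 + 22 = 8.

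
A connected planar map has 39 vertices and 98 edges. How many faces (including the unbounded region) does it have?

61

Euler's formula for a connected plane graph: V − E + F = 2, so F = 2 − 39 + 98 = 61.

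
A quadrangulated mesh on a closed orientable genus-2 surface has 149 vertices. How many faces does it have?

χ = 2 − 2·2 = -2, and every face is a square so 4F = 2E.
V − E + F = -2 with E = 4F/2 gives 149 − (4/2 − 1)·F = -2, so F = 151 and E = 302.

151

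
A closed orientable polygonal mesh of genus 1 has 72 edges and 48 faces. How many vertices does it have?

For a closed orientable surface of genus 1, χ = 2 − 2·1 = 0.
V = 0 + E − F = 0 + 72 − 48 = 24.

24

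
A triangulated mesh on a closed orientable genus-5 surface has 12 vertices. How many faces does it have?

40

χ = 2 − 2·5 = -8, and every face is a triangle so 3F = 2E.
V − E + F = -8 with E = 3F/2 gives 12 − (3/2 − 1)·F = -8, so F = 40 and E = 60.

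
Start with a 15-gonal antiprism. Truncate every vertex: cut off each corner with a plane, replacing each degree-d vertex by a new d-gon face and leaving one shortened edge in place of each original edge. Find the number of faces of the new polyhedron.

The base solid has V = 30, E = 60, F = 32.
Truncation replaces each original edge-end by a new vertex, so V′ = 2E = 120.
Each original edge survives, and each old vertex of degree d contributes d new edges; summing degrees gives Σd = 2E, so E′ = E + 2E = 3E = 180.
Each original face survives and each original vertex becomes one new face: F′ = F + V = 62.

62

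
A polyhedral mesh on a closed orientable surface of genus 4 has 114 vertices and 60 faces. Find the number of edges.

For a closed orientable surface of genus 4, χ = 2 − 2·4 = -6.
E = V + F − (-6) = 114 + 60 − (-6) = 180.

180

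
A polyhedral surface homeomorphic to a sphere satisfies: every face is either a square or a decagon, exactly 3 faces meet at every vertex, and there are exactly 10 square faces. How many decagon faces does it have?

2

Let x be the number of decagons; then F = 10 + x.
Edge–face incidences: 2E = 4·10 + 10·x = 40 + 10x.
Every vertex has degree 3, so 3V = 2E.
Euler: V − E + F = 2 ⇒ (2E)/3 − E + (10 + x) = 2.
Multiply by 6: 2·(2E) − 3·(2E) + 6·(10 + x) = 12, i.e. 60 + 6x − (40 + 10x) = 12.
Collecting terms: −4x + 20 = 12, so −4x = −8, so x = 2.
Then 2E = 40 + 10·2 = 60, so E = 30, V = 2E/3 = 20, F = 10 + 2 = 12.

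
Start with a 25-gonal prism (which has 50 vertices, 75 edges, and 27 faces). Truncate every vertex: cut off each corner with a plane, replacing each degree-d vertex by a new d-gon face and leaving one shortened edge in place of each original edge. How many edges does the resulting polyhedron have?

225

Truncation replaces each original edge-end by a new vertex, so V′ = 2E = 150.
Each original edge survives, and each old vertex of degree d contributes d new edges; summing degrees gives Σd = 2E, so E′ = E + 2E = 3E = 225.
Each original face survives and each original vertex becomes one new face: F′ = F + V = 77.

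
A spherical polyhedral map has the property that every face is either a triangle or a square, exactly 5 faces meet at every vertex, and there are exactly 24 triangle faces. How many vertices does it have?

16

Let x be the number of squares; then F = 24 + x.
Edge–face incidences: 2E = 3·24 + 4·x = 72 + 4x.
Every vertex has degree 5, so 5V = 2E.
Euler: V − E + F = 2 ⇒ (2E)/5 − E + (24 + x) = 2.
Multiply by 10: 2·(2E) − 5·(2E) + 10·(24 + x) = 20, i.e. 240 + 10x − 3·(72 + 4x) = 20.
Collecting terms: −2x + 24 = 20, so −2x = −4, so x = 2.
Then 2E = 72 + 4·2 = 80, so E = 40, V = 2E/5 = 16, F = 24 + 2 = 26.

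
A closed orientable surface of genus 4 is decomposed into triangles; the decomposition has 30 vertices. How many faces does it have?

χ = 2 − 2·4 = -6, and every face is a triangle so 3F = 2E.
V − E + F = -6 with E = 3F/2 gives 30 − (3/2 − 1)·F = -6, so F = 72 and E = 108.

72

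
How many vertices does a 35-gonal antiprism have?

An antiprism on an n-gon has two n-gon caps and 2n triangles: V = 2·35 = 70, E = 4·35 = 140, F = 2·35 + 2 = 72.

70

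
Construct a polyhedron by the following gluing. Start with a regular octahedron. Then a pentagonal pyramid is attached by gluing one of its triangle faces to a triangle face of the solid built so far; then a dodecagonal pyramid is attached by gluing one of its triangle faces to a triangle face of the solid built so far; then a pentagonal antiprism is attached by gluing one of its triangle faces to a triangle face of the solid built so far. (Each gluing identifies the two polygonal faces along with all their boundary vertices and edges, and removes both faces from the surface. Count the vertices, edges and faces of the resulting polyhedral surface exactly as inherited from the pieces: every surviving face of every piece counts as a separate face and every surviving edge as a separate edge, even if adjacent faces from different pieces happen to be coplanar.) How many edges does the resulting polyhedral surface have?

A regular octahedron: V=6, E=12, F=8.
Attach a pentagonal pyramid (V=6, E=10, F=6) along a 3-gon: merge 3 vertices and 3 edges, delete both glued faces → V=9, E=19, F=12.
Attach a dodecagonal pyramid (V=13, E=24, F=13) along a 3-gon: merge 3 vertices and 3 edges, delete both glued faces → V=19, E=40, F=23.
Attach a pentagonal antiprism (V=10, E=20, F=12) along a 3-gon: merge 3 vertices and 3 edges, delete both glued faces → V=26, E=57, F=33.
Check: V − E + F = 26 − 57 + 33 = 2.

57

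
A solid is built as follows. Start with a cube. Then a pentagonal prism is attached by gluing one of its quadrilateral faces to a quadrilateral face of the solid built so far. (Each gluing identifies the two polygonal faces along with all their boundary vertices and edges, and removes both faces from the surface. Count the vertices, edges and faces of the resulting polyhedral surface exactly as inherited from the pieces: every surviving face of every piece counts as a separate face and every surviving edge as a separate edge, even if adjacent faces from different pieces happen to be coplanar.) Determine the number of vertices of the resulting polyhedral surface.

14

A cube: V=8, E=12, F=6.
Attach a pentagonal prism (V=10, E=15, F=7) along a 4-gon: merge 4 vertices and 4 edges, delete both glued faces → V=14, E=23, F=11.
Check: V − E + F = 14 − 23 + 11 = 2.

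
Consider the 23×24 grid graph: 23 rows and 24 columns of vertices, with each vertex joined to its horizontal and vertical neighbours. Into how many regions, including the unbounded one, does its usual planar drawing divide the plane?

The grid has V = 23·24 = 552 vertices and E = 23·23 + 24·22 = 1057 edges.
F = 2 − V + E = 2 − 552 + 1057 = 507.

507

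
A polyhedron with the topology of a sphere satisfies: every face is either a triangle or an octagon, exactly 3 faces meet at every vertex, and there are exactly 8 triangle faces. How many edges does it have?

Let x be the number of octagons; then F = 8 + x.
Edge–face incidences: 2E = 3·8 + 8·x = 24 + 8x.
Every vertex has degree 3, so 3V = 2E.
Euler: V − E + F = 2 ⇒ (2E)/3 − E + (8 + x) = 2.
Multiply by 6: 2·(2E) − 3·(2E) + 6·(8 + x) = 12, i.e. 48 + 6x − (24 + 8x) = 12.
Collecting terms: −2x + 24 = 12, so −2x = −12, so x = 6.
Then 2E = 24 + 8·6 = 72, so E = 36, V = 2E/3 = 24, F = 8 + 6 = 14.

36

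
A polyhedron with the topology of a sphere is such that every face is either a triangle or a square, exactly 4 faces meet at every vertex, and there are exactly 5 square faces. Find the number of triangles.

Let x be the number of triangles; then F = 5 + x.
Edge–face incidences: 2E = 4·5 + 3·x = 20 + 3x.
Every vertex has degree 4, so 4V = 2E.
Euler: V − E + F = 2 ⇒ (2E)/4 − E + (5 + x) = 2.
Multiply by 8: 2·(2E) − 4·(2E) + 8·(5 + x) = 16, i.e. 40 + 8x − 2·(20 + 3x) = 16.
Collecting terms: 2x = 16, so x = 8.
Then 2E = 20 + 3·8 = 44, so E = 22, V = 2E/4 = 11, F = 5 + 8 = 13.

8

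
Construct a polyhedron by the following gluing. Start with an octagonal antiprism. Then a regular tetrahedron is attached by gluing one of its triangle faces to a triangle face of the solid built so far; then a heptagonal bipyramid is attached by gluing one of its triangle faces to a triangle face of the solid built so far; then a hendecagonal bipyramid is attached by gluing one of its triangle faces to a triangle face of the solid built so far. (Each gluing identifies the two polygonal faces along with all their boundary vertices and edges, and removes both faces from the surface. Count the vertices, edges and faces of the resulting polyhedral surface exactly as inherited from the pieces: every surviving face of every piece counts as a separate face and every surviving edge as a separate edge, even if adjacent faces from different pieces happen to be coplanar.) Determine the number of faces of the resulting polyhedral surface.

52

An octagonal antiprism: V=16, E=32, F=18.
Attach a regular tetrahedron (V=4, E=6, F=4) along a 3-gon: merge 3 vertices and 3 edges, delete both glued faces → V=17, E=35, F=20.
Attach a heptagonal bipyramid (V=9, E=21, F=14) along a 3-gon: merge 3 vertices and 3 edges, delete both glued faces → V=23, E=53, F=32.
Attach a hendecagonal bipyramid (V=13, E=33, F=22) along a 3-gon: merge 3 vertices and 3 edges, delete both glued faces → V=33, E=83, F=52.
Check: V − E + F = 33 − 83 + 52 = 2.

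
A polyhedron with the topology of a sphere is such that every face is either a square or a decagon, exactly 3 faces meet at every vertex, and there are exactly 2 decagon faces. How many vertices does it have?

Let x be the number of squares; then F = 2 + x.
Edge–face incidences: 2E = 10·2 + 4·x = 20 + 4x.
Every vertex has degree 3, so 3V = 2E.
Euler: V − E + F = 2 ⇒ (2E)/3 − E + (2 + x) = 2.
Multiply by 6: 2·(2E) − 3·(2E) + 6·(2 + x) = 12, i.e. 12 + 6x − (20 + 4x) = 12.
Collecting terms: 2x − 8 = 12, so 2x = 20, so x = 10.
Then 2E = 20 + 4·10 = 60, so E = 30, V = 2E/3 = 20, F = 2 + 10 = 12.

20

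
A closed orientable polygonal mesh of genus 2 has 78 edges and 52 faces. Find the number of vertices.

24

For a closed orientable surface of genus 2, χ = 2 − 2·2 = -2.
V = -2 + E − F = -2 + 78 − 52 = 24.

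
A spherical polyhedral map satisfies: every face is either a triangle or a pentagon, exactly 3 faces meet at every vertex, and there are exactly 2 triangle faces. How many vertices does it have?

Let x be the number of pentagons; then F = 2 + x.
Edge–face incidences: 2E = 3·2 + 5·x = 6 + 5x.
Every vertex has degree 3, so 3V = 2E.
Euler: V − E + F = 2 ⇒ (2E)/3 − E + (2 + x) = 2.
Multiply by 6: 2·(2E) − 3·(2E) + 6·(2 + x) = 12, i.e. 12 + 6x − (6 + 5x) = 12.
Collecting terms: x + 6 = 12, so x = 6.
Then 2E = 6 + 5·6 = 36, so E = 18, V = 2E/3 = 12, F = 2 + 6 = 8.

12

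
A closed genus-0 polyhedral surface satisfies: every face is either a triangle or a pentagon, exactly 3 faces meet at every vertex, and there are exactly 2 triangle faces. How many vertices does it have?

12

Let x be the number of pentagons; then F = 2 + x.
Edge–face incidences: 2E = 3·2 + 5·x = 6 + 5x.
Every vertex has degree 3, so 3V = 2E.
Euler: V − E + F = 2 ⇒ (2E)/3 − E + (2 + x) = 2.
Multiply by 6: 2·(2E) − 3·(2E) + 6·(2 + x) = 12, i.e. 12 + 6x − (6 + 5x) = 12.
Collecting terms: x + 6 = 12, so x = 6.
Then 2E = 6 + 5·6 = 36, so E = 18, V = 2E/3 = 12, F = 2 + 6 = 8.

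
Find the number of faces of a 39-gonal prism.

A prism on an n-gon has two n-gon bases and n rectangular sides: V = 2·39 = 78, E = 3·39 = 117, F = 39 + 2 = 41.

41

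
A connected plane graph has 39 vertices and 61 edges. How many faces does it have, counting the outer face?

Euler's formula for a connected plane graph: V − E + F = 2, so F = 2 − 39 + 61 = 24.

24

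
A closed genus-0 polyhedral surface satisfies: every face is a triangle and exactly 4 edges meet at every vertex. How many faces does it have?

8

Each face has 3 edges and each edge borders two faces, so 2E = 3F.
Each vertex has degree 4, so 4V = 2E and hence V = 3F/4.
Euler: V − E + F = 2 ⇒ (3F/4) − (3F/2) + F = 2.
Multiply by 8: (6 − 12 + 8)F = 16, i.e. 2F = 16.
So F = 8, E = 3·8/2 = 12, V = 3·8/4 = 6.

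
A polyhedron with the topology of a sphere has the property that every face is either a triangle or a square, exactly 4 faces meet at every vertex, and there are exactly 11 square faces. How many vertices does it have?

Let x be the number of triangles; then F = 11 + x.
Edge–face incidences: 2E = 4·11 + 3·x = 44 + 3x.
Every vertex has degree 4, so 4V = 2E.
Euler: V − E + F = 2 ⇒ (2E)/4 − E + (11 + x) = 2.
Multiply by 8: 2·(2E) − 4·(2E) + 8·(11 + x) = 16, i.e. 88 + 8x − 2·(44 + 3x) = 16.
Collecting terms: 2x = 16, so x = 8.
Then 2E = 44 + 3·8 = 68, so E = 34, V = 2E/4 = 17, F = 11 + 8 = 19.

17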